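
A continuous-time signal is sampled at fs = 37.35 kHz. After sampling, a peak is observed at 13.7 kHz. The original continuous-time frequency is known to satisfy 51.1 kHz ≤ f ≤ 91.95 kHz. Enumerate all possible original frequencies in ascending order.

61 kHz, 88.4 kHz

Frequencies that alias to 13.7 kHz are k·fs ± 13.7 kHz for integer k ≥ 0.
k=0: 13.7 kHz.
k=1: 23.65 kHz, 51.05 kHz.
k=2: 61 kHz, 88.4 kHz.
k=3: 98.35 kHz, 125.75 kHz.
Within [51.1 kHz, 91.95 kHz]: 61 kHz, 88.4 kHz.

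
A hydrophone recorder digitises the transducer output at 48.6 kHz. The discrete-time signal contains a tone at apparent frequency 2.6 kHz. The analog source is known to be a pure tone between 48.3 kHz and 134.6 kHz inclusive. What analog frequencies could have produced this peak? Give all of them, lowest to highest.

51.2 kHz, 94.6 kHz, 99.8 kHz

Frequencies that alias to 2.6 kHz are k·fs ± 2.6 kHz for integer k ≥ 0.
k=0: 2.6 kHz.
k=1: 46 kHz, 51.2 kHz.
k=2: 94.6 kHz, 99.8 kHz.
k=3: 143.2 kHz, 148.4 kHz.
Within [48.3 kHz, 134.6 kHz]: 51.2 kHz, 94.6 kHz, 99.8 kHz.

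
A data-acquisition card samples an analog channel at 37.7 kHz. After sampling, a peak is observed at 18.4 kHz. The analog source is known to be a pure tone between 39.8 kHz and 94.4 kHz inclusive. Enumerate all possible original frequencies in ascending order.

Frequencies that alias to 18.4 kHz are k·fs ± 18.4 kHz for integer k ≥ 0.
k=0: 18.4 kHz.
k=1: 19.3 kHz, 56.1 kHz.
k=2: 57 kHz, 93.8 kHz.
k=3: 94.7 kHz, 131.5 kHz.
Within [39.8 kHz, 94.4 kHz]: 56.1 kHz, 57 kHz, 93.8 kHz.

56.1 kHz, 57 kHz, 93.8 kHz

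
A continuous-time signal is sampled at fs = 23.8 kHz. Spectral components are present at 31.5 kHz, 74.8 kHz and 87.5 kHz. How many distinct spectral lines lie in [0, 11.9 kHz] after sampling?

2

fs/2 = 11.9 kHz.
31.5 kHz mod fs = 7.7 kHz.
7.7 kHz ≤ fs/2 = 11.9 kHz, appears at 7.7 kHz.
74.8 kHz mod fs = 3.4 kHz.
3.4 kHz ≤ fs/2 = 11.9 kHz, appears at 3.4 kHz.
87.5 kHz mod fs = 16.1 kHz.
16.1 kHz > fs/2 = 11.9 kHz, folds to fs − 16.1 kHz = 7.7 kHz.
Distinct values: {3.4 kHz, 7.7 kHz} → 2.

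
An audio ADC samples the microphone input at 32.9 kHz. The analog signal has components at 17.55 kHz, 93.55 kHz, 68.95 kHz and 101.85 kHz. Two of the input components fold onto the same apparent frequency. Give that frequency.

3.15 kHz

fs/2 = 16.45 kHz.
17.55 kHz > fs/2 = 16.45 kHz, folds to fs − 17.55 kHz = 15.35 kHz.
93.55 kHz mod fs = 27.75 kHz.
27.75 kHz > fs/2 = 16.45 kHz, folds to fs − 27.75 kHz = 5.15 kHz.
68.95 kHz mod fs = 3.15 kHz.
3.15 kHz ≤ fs/2 = 16.45 kHz, appears at 3.15 kHz.
101.85 kHz mod fs = 3.15 kHz.
3.15 kHz ≤ fs/2 = 16.45 kHz, appears at 3.15 kHz.
68.95 kHz and 101.85 kHz both map to 3.15 kHz.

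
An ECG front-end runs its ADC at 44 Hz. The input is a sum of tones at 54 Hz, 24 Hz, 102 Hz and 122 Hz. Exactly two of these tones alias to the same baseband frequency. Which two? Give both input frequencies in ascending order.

fs/2 = 22 Hz.
54 Hz mod fs = 10 Hz.
10 Hz ≤ fs/2 = 22 Hz, appears at 10 Hz.
24 Hz > fs/2 = 22 Hz, folds to fs − 24 Hz = 20 Hz.
102 Hz mod fs = 14 Hz.
14 Hz ≤ fs/2 = 22 Hz, appears at 14 Hz.
122 Hz mod fs = 34 Hz.
34 Hz > fs/2 = 22 Hz, folds to fs − 34 Hz = 10 Hz.
54 Hz and 122 Hz both map to 10 Hz.

54 Hz, 122 Hz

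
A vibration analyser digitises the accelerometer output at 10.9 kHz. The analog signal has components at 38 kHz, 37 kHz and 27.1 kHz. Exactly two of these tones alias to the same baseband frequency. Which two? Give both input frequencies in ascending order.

27.1 kHz, 38 kHz

fs/2 = 5.45 kHz.
38 kHz mod fs = 5.3 kHz.
5.3 kHz ≤ fs/2 = 5.45 kHz, appears at 5.3 kHz.
37 kHz mod fs = 4.3 kHz.
4.3 kHz ≤ fs/2 = 5.45 kHz, appears at 4.3 kHz.
27.1 kHz mod fs = 5.3 kHz.
5.3 kHz ≤ fs/2 = 5.45 kHz, appears at 5.3 kHz.
27.1 kHz and 38 kHz both map to 5.3 kHz.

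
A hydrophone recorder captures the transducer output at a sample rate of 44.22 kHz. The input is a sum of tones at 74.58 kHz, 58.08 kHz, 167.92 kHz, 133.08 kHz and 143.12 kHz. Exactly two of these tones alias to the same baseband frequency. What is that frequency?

fs/2 = 22.11 kHz.
74.58 kHz mod fs = 30.36 kHz.
30.36 kHz > fs/2 = 22.11 kHz, folds to fs − 30.36 kHz = 13.86 kHz.
58.08 kHz mod fs = 13.86 kHz.
13.86 kHz ≤ fs/2 = 22.11 kHz, appears at 13.86 kHz.
167.92 kHz mod fs = 35.26 kHz.
35.26 kHz > fs/2 = 22.11 kHz, folds to fs − 35.26 kHz = 8.96 kHz.
133.08 kHz mod fs = 0.42 kHz.
0.42 kHz ≤ fs/2 = 22.11 kHz, appears at 0.42 kHz.
143.12 kHz mod fs = 10.46 kHz.
10.46 kHz ≤ fs/2 = 22.11 kHz, appears at 10.46 kHz.
58.08 kHz and 74.58 kHz both map to 13.86 kHz.

13.86 kHz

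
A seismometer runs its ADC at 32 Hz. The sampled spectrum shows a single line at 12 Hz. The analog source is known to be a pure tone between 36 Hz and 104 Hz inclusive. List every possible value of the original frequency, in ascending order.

Frequencies that alias to 12 Hz are k·fs ± 12 Hz for integer k ≥ 0.
k=0: 12 Hz.
k=1: 20 Hz, 44 Hz.
k=2: 52 Hz, 76 Hz.
k=3: 84 Hz, 108 Hz.
k=4: 116 Hz, 140 Hz.
Within [36 Hz, 104 Hz]: 44 Hz, 52 Hz, 76 Hz, 84 Hz.

44 Hz, 52 Hz, 76 Hz, 84 Hz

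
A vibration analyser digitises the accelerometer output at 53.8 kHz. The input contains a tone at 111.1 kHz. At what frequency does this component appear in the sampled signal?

3.5 kHz

111.1 kHz mod fs = 3.5 kHz.
3.5 kHz ≤ fs/2 = 26.9 kHz, appears at 3.5 kHz.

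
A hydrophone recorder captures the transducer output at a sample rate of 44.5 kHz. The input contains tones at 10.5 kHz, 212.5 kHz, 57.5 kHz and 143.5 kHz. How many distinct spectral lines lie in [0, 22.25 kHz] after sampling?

3

fs/2 = 22.25 kHz.
10.5 kHz ≤ fs/2 = 22.25 kHz, passes unchanged.
212.5 kHz mod fs = 34.5 kHz.
34.5 kHz > fs/2 = 22.25 kHz, folds to fs − 34.5 kHz = 10 kHz.
57.5 kHz mod fs = 13 kHz.
13 kHz ≤ fs/2 = 22.25 kHz, appears at 13 kHz.
143.5 kHz mod fs = 10 kHz.
10 kHz ≤ fs/2 = 22.25 kHz, appears at 10 kHz.
Distinct values: {10 kHz, 10.5 kHz, 13 kHz} → 3.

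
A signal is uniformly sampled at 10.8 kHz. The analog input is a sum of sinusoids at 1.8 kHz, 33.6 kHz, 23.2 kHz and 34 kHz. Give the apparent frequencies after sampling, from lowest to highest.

fs/2 = 5.4 kHz.
1.8 kHz ≤ fs/2 = 5.4 kHz, passes unchanged.
33.6 kHz mod fs = 1.2 kHz.
1.2 kHz ≤ fs/2 = 5.4 kHz, appears at 1.2 kHz.
23.2 kHz mod fs = 1.6 kHz.
1.6 kHz ≤ fs/2 = 5.4 kHz, appears at 1.6 kHz.
34 kHz mod fs = 1.6 kHz.
1.6 kHz ≤ fs/2 = 5.4 kHz, appears at 1.6 kHz.
Distinct values: {1.2 kHz, 1.6 kHz, 1.8 kHz}.

1.2 kHz, 1.6 kHz, 1.8 kHz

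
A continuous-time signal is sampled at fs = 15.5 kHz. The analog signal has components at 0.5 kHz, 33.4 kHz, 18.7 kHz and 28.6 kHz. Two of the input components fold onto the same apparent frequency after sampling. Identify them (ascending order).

28.6 kHz, 33.4 kHz

fs/2 = 7.75 kHz.
0.5 kHz ≤ fs/2 = 7.75 kHz, passes unchanged.
33.4 kHz mod fs = 2.4 kHz.
2.4 kHz ≤ fs/2 = 7.75 kHz, appears at 2.4 kHz.
18.7 kHz mod fs = 3.2 kHz.
3.2 kHz ≤ fs/2 = 7.75 kHz, appears at 3.2 kHz.
28.6 kHz mod fs = 13.1 kHz.
13.1 kHz > fs/2 = 7.75 kHz, folds to fs − 13.1 kHz = 2.4 kHz.
28.6 kHz and 33.4 kHz both map to 2.4 kHz.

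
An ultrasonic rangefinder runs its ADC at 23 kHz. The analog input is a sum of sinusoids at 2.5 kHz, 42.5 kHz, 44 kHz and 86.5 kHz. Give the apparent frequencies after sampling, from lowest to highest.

fs/2 = 11.5 kHz.
2.5 kHz ≤ fs/2 = 11.5 kHz, passes unchanged.
42.5 kHz mod fs = 19.5 kHz.
19.5 kHz > fs/2 = 11.5 kHz, folds to fs − 19.5 kHz = 3.5 kHz.
44 kHz mod fs = 21 kHz.
21 kHz > fs/2 = 11.5 kHz, folds to fs − 21 kHz = 2 kHz.
86.5 kHz mod fs = 17.5 kHz.
17.5 kHz > fs/2 = 11.5 kHz, folds to fs − 17.5 kHz = 5.5 kHz.
Distinct values: {2 kHz, 2.5 kHz, 3.5 kHz, 5.5 kHz}.

2 kHz, 2.5 kHz, 3.5 kHz, 5.5 kHz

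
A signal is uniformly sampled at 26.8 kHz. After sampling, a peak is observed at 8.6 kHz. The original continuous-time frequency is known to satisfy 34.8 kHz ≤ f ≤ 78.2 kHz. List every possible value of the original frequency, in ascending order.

Frequencies that alias to 8.6 kHz are k·fs ± 8.6 kHz for integer k ≥ 0.
k=0: 8.6 kHz.
k=1: 18.2 kHz, 35.4 kHz.
k=2: 45 kHz, 62.2 kHz.
k=3: 71.8 kHz, 89 kHz.
k=4: 98.6 kHz, 115.8 kHz.
Within [34.8 kHz, 78.2 kHz]: 35.4 kHz, 45 kHz, 62.2 kHz, 71.8 kHz.

35.4 kHz, 45 kHz, 62.2 kHz, 71.8 kHz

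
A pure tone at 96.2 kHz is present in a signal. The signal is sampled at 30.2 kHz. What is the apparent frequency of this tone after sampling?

96.2 kHz mod fs = 5.6 kHz.
5.6 kHz ≤ fs/2 = 15.1 kHz, appears at 5.6 kHz.

5.6 kHz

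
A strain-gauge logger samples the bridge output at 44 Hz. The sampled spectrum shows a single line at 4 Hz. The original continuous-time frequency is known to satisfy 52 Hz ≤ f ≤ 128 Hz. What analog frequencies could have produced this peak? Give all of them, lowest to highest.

Frequencies that alias to 4 Hz are k·fs ± 4 Hz for integer k ≥ 0.
k=0: 4 Hz.
k=1: 40 Hz, 48 Hz.
k=2: 84 Hz, 92 Hz.
k=3: 128 Hz, 136 Hz.
k=4: 172 Hz, 180 Hz.
Within [52 Hz, 128 Hz]: 84 Hz, 92 Hz, 128 Hz.

84 Hz, 92 Hz, 128 Hz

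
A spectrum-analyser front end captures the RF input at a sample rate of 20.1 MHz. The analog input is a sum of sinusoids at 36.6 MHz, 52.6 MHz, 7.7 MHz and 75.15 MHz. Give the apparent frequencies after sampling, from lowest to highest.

3.6 MHz, 5.25 MHz, 7.7 MHz

fs/2 = 10.05 MHz.
36.6 MHz mod fs = 16.5 MHz.
16.5 MHz > fs/2 = 10.05 MHz, folds to fs − 16.5 MHz = 3.6 MHz.
52.6 MHz mod fs = 12.4 MHz.
12.4 MHz > fs/2 = 10.05 MHz, folds to fs − 12.4 MHz = 7.7 MHz.
7.7 MHz ≤ fs/2 = 10.05 MHz, passes unchanged.
75.15 MHz mod fs = 14.85 MHz.
14.85 MHz > fs/2 = 10.05 MHz, folds to fs − 14.85 MHz = 5.25 MHz.
Distinct values: {3.6 MHz, 5.25 MHz, 7.7 MHz}.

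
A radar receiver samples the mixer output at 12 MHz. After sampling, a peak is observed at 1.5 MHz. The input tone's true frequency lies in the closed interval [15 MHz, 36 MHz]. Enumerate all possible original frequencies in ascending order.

Frequencies that alias to 1.5 MHz are k·fs ± 1.5 MHz for integer k ≥ 0.
k=0: 1.5 MHz.
k=1: 10.5 MHz, 13.5 MHz.
k=2: 22.5 MHz, 25.5 MHz.
k=3: 34.5 MHz, 37.5 MHz.
k=4: 46.5 MHz, 49.5 MHz.
Within [15 MHz, 36 MHz]: 22.5 MHz, 25.5 MHz, 34.5 MHz.

22.5 MHz, 25.5 MHz, 34.5 MHz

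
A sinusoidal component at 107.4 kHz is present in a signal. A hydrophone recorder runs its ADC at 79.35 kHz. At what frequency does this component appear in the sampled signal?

28.05 kHz

107.4 kHz mod fs = 28.05 kHz.
28.05 kHz ≤ fs/2 = 39.675 kHz, appears at 28.05 kHz.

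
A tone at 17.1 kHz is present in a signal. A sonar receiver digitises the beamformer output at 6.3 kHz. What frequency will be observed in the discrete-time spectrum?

17.1 kHz mod fs = 4.5 kHz.
4.5 kHz > fs/2 = 3.15 kHz, folds to fs − 4.5 kHz = 1.8 kHz.

1.8 kHz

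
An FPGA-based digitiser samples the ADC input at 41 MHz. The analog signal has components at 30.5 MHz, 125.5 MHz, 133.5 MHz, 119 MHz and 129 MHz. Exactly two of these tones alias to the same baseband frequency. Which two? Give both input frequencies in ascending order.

30.5 MHz, 133.5 MHz

fs/2 = 20.5 MHz.
30.5 MHz > fs/2 = 20.5 MHz, folds to fs − 30.5 MHz = 10.5 MHz.
125.5 MHz mod fs = 2.5 MHz.
2.5 MHz ≤ fs/2 = 20.5 MHz, appears at 2.5 MHz.
133.5 MHz mod fs = 10.5 MHz.
10.5 MHz ≤ fs/2 = 20.5 MHz, appears at 10.5 MHz.
119 MHz mod fs = 37 MHz.
37 MHz > fs/2 = 20.5 MHz, folds to fs − 37 MHz = 4 MHz.
129 MHz mod fs = 6 MHz.
6 MHz ≤ fs/2 = 20.5 MHz, appears at 6 MHz.
30.5 MHz and 133.5 MHz both map to 10.5 MHz.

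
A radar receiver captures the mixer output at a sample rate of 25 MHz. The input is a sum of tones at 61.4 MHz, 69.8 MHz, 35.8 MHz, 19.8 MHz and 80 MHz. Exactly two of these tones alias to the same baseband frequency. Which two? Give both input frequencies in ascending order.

19.8 MHz, 69.8 MHz

fs/2 = 12.5 MHz.
61.4 MHz mod fs = 11.4 MHz.
11.4 MHz ≤ fs/2 = 12.5 MHz, appears at 11.4 MHz.
69.8 MHz mod fs = 19.8 MHz.
19.8 MHz > fs/2 = 12.5 MHz, folds to fs − 19.8 MHz = 5.2 MHz.
35.8 MHz mod fs = 10.8 MHz.
10.8 MHz ≤ fs/2 = 12.5 MHz, appears at 10.8 MHz.
19.8 MHz > fs/2 = 12.5 MHz, folds to fs − 19.8 MHz = 5.2 MHz.
80 MHz mod fs = 5 MHz.
5 MHz ≤ fs/2 = 12.5 MHz, appears at 5 MHz.
19.8 MHz and 69.8 MHz both map to 5.2 MHz.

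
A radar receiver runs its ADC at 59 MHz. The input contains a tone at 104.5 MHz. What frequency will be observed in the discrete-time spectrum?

104.5 MHz mod fs = 45.5 MHz.
45.5 MHz > fs/2 = 29.5 MHz, folds to fs − 45.5 MHz = 13.5 MHz.

13.5 MHz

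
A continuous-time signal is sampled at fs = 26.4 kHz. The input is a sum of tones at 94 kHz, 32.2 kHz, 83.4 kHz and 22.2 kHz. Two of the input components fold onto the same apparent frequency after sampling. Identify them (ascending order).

fs/2 = 13.2 kHz.
94 kHz mod fs = 14.8 kHz.
14.8 kHz > fs/2 = 13.2 kHz, folds to fs − 14.8 kHz = 11.6 kHz.
32.2 kHz mod fs = 5.8 kHz.
5.8 kHz ≤ fs/2 = 13.2 kHz, appears at 5.8 kHz.
83.4 kHz mod fs = 4.2 kHz.
4.2 kHz ≤ fs/2 = 13.2 kHz, appears at 4.2 kHz.
22.2 kHz > fs/2 = 13.2 kHz, folds to fs − 22.2 kHz = 4.2 kHz.
22.2 kHz and 83.4 kHz both map to 4.2 kHz.

22.2 kHz, 83.4 kHz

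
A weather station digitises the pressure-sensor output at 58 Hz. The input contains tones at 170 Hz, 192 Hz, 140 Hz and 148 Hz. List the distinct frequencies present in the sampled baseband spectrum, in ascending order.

fs/2 = 29 Hz.
170 Hz mod fs = 54 Hz.
54 Hz > fs/2 = 29 Hz, folds to fs − 54 Hz = 4 Hz.
192 Hz mod fs = 18 Hz.
18 Hz ≤ fs/2 = 29 Hz, appears at 18 Hz.
140 Hz mod fs = 24 Hz.
24 Hz ≤ fs/2 = 29 Hz, appears at 24 Hz.
148 Hz mod fs = 32 Hz.
32 Hz > fs/2 = 29 Hz, folds to fs − 32 Hz = 26 Hz.
Distinct values: {4 Hz, 18 Hz, 24 Hz, 26 Hz}.

4 Hz, 18 Hz, 24 Hz, 26 Hz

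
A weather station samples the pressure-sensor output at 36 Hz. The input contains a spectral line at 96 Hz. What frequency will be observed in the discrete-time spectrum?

12 Hz

96 Hz mod fs = 24 Hz.
24 Hz > fs/2 = 18 Hz, folds to fs − 24 Hz = 12 Hz.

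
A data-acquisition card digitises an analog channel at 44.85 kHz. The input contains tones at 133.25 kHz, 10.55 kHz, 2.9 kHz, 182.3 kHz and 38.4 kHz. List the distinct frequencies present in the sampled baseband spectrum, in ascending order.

1.3 kHz, 2.9 kHz, 6.45 kHz, 10.55 kHz

fs/2 = 22.425 kHz.
133.25 kHz mod fs = 43.55 kHz.
43.55 kHz > fs/2 = 22.425 kHz, folds to fs − 43.55 kHz = 1.3 kHz.
10.55 kHz ≤ fs/2 = 22.425 kHz, passes unchanged.
2.9 kHz ≤ fs/2 = 22.425 kHz, passes unchanged.
182.3 kHz mod fs = 2.9 kHz.
2.9 kHz ≤ fs/2 = 22.425 kHz, appears at 2.9 kHz.
38.4 kHz > fs/2 = 22.425 kHz, folds to fs − 38.4 kHz = 6.45 kHz.
Distinct values: {1.3 kHz, 2.9 kHz, 6.45 kHz, 10.55 kHz}.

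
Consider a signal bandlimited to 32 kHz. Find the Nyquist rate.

Nyquist rate = 2 × 32 kHz = 64 kHz.

64 kHz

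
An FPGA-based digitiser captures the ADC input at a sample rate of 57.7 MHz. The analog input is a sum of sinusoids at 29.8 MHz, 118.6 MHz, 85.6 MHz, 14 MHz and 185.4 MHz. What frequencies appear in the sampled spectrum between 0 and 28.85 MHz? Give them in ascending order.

3.2 MHz, 12.3 MHz, 14 MHz, 27.9 MHz

fs/2 = 28.85 MHz.
29.8 MHz > fs/2 = 28.85 MHz, folds to fs − 29.8 MHz = 27.9 MHz.
118.6 MHz mod fs = 3.2 MHz.
3.2 MHz ≤ fs/2 = 28.85 MHz, appears at 3.2 MHz.
85.6 MHz mod fs = 27.9 MHz.
27.9 MHz ≤ fs/2 = 28.85 MHz, appears at 27.9 MHz.
14 MHz ≤ fs/2 = 28.85 MHz, passes unchanged.
185.4 MHz mod fs = 12.3 MHz.
12.3 MHz ≤ fs/2 = 28.85 MHz, appears at 12.3 MHz.
Distinct values: {3.2 MHz, 12.3 MHz, 14 MHz, 27.9 MHz}.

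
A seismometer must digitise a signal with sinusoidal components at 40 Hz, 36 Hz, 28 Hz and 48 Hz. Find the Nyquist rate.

96 Hz

Highest-frequency component: 48 Hz.
Nyquist rate = 2 × 48 Hz = 96 Hz.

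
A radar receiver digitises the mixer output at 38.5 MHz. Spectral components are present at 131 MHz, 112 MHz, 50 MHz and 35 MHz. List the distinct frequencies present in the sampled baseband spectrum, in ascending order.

3.5 MHz, 11.5 MHz, 15.5 MHz

fs/2 = 19.25 MHz.
131 MHz mod fs = 15.5 MHz.
15.5 MHz ≤ fs/2 = 19.25 MHz, appears at 15.5 MHz.
112 MHz mod fs = 35 MHz.
35 MHz > fs/2 = 19.25 MHz, folds to fs − 35 MHz = 3.5 MHz.
50 MHz mod fs = 11.5 MHz.
11.5 MHz ≤ fs/2 = 19.25 MHz, appears at 11.5 MHz.
35 MHz > fs/2 = 19.25 MHz, folds to fs − 35 MHz = 3.5 MHz.
Distinct values: {3.5 MHz, 11.5 MHz, 15.5 MHz}.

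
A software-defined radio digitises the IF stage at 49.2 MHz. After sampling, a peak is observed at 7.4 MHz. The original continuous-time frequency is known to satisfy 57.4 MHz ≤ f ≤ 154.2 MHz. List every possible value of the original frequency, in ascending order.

91 MHz, 105.8 MHz, 140.2 MHz

Frequencies that alias to 7.4 MHz are k·fs ± 7.4 MHz for integer k ≥ 0.
k=0: 7.4 MHz.
k=1: 41.8 MHz, 56.6 MHz.
k=2: 91 MHz, 105.8 MHz.
k=3: 140.2 MHz, 155 MHz.
k=4: 189.4 MHz, 204.2 MHz.
Within [57.4 MHz, 154.2 MHz]: 91 MHz, 105.8 MHz, 140.2 MHz.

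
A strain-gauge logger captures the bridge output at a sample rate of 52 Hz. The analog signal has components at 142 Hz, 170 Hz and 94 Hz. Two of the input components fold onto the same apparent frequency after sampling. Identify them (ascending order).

fs/2 = 26 Hz.
142 Hz mod fs = 38 Hz.
38 Hz > fs/2 = 26 Hz, folds to fs − 38 Hz = 14 Hz.
170 Hz mod fs = 14 Hz.
14 Hz ≤ fs/2 = 26 Hz, appears at 14 Hz.
94 Hz mod fs = 42 Hz.
42 Hz > fs/2 = 26 Hz, folds to fs − 42 Hz = 10 Hz.
142 Hz and 170 Hz both map to 14 Hz.

142 Hz, 170 Hz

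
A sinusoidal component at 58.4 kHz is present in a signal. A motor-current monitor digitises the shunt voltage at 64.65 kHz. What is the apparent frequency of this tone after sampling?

58.4 kHz > fs/2 = 32.325 kHz, folds to fs − 58.4 kHz = 6.25 kHz.

6.25 kHz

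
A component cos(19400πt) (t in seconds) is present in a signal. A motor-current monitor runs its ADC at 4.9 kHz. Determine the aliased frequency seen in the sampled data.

ω = 19400π rad/s → f = ω/(2π) = 9700 Hz = 9.7 kHz.
9.7 kHz mod fs = 4.8 kHz.
4.8 kHz > fs/2 = 2.45 kHz, folds to fs − 4.8 kHz = 0.1 kHz.

0.1 kHz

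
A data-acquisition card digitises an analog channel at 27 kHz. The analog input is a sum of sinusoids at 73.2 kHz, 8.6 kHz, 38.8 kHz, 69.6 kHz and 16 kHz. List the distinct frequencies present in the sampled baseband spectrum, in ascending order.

7.8 kHz, 8.6 kHz, 11 kHz, 11.4 kHz, 11.8 kHz

fs/2 = 13.5 kHz.
73.2 kHz mod fs = 19.2 kHz.
19.2 kHz > fs/2 = 13.5 kHz, folds to fs − 19.2 kHz = 7.8 kHz.
8.6 kHz ≤ fs/2 = 13.5 kHz, passes unchanged.
38.8 kHz mod fs = 11.8 kHz.
11.8 kHz ≤ fs/2 = 13.5 kHz, appears at 11.8 kHz.
69.6 kHz mod fs = 15.6 kHz.
15.6 kHz > fs/2 = 13.5 kHz, folds to fs − 15.6 kHz = 11.4 kHz.
16 kHz > fs/2 = 13.5 kHz, folds to fs − 16 kHz = 11 kHz.
Distinct values: {7.8 kHz, 8.6 kHz, 11 kHz, 11.4 kHz, 11.8 kHz}.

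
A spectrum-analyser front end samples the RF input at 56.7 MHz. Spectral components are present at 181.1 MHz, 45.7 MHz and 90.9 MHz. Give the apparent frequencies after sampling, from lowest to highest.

11 MHz, 22.5 MHz

fs/2 = 28.35 MHz.
181.1 MHz mod fs = 11 MHz.
11 MHz ≤ fs/2 = 28.35 MHz, appears at 11 MHz.
45.7 MHz > fs/2 = 28.35 MHz, folds to fs − 45.7 MHz = 11 MHz.
90.9 MHz mod fs = 34.2 MHz.
34.2 MHz > fs/2 = 28.35 MHz, folds to fs − 34.2 MHz = 22.5 MHz.
Distinct values: {11 MHz, 22.5 MHz}.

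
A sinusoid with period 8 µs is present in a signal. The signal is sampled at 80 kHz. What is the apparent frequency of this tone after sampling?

35 kHz

T = 8 µs → f = 1/T = 125 kHz.
125 kHz mod fs = 45 kHz.
45 kHz > fs/2 = 40 kHz, folds to fs − 45 kHz = 35 kHz.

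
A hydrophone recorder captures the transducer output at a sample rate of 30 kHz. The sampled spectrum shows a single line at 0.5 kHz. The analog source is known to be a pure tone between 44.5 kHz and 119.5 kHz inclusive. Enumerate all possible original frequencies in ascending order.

59.5 kHz, 60.5 kHz, 89.5 kHz, 90.5 kHz, 119.5 kHz

Frequencies that alias to 0.5 kHz are k·fs ± 0.5 kHz for integer k ≥ 0.
k=0: 0.5 kHz.
k=1: 29.5 kHz, 30.5 kHz.
k=2: 59.5 kHz, 60.5 kHz.
k=3: 89.5 kHz, 90.5 kHz.
k=4: 119.5 kHz, 120.5 kHz.
k=5: 149.5 kHz, 150.5 kHz.
Within [44.5 kHz, 119.5 kHz]: 59.5 kHz, 60.5 kHz, 89.5 kHz, 90.5 kHz, 119.5 kHz.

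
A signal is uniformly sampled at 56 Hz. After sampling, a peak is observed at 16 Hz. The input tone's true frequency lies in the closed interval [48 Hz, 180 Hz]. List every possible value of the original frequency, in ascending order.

72 Hz, 96 Hz, 128 Hz, 152 Hz

Frequencies that alias to 16 Hz are k·fs ± 16 Hz for integer k ≥ 0.
k=0: 16 Hz.
k=1: 40 Hz, 72 Hz.
k=2: 96 Hz, 128 Hz.
k=3: 152 Hz, 184 Hz.
k=4: 208 Hz, 240 Hz.
Within [48 Hz, 180 Hz]: 72 Hz, 96 Hz, 128 Hz, 152 Hz.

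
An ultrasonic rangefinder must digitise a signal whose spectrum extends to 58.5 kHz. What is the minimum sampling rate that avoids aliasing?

Nyquist rate = 2 × 58.5 kHz = 117 kHz.

117 kHz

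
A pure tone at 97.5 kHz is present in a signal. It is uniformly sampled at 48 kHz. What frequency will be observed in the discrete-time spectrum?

97.5 kHz mod fs = 1.5 kHz.
1.5 kHz ≤ fs/2 = 24 kHz, appears at 1.5 kHz.

1.5 kHz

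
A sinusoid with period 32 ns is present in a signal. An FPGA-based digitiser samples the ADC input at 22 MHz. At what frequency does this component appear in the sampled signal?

9.25 MHz

T = 32 ns → f = 1/T = 31.25 MHz.
31.25 MHz mod fs = 9.25 MHz.
9.25 MHz ≤ fs/2 = 11 MHz, appears at 9.25 MHz.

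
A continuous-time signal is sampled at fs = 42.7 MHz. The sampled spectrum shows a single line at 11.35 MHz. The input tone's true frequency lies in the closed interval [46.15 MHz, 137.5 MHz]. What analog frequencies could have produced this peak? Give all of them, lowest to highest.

Frequencies that alias to 11.35 MHz are k·fs ± 11.35 MHz for integer k ≥ 0.
k=0: 11.35 MHz.
k=1: 31.35 MHz, 54.05 MHz.
k=2: 74.05 MHz, 96.75 MHz.
k=3: 116.75 MHz, 139.45 MHz.
k=4: 159.45 MHz, 182.15 MHz.
Within [46.15 MHz, 137.5 MHz]: 54.05 MHz, 74.05 MHz, 96.75 MHz, 116.75 MHz.

54.05 MHz, 74.05 MHz, 96.75 MHz, 116.75 MHz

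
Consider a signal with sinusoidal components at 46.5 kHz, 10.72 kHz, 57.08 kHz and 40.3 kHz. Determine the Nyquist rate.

Highest-frequency component: 57.08 kHz.
Nyquist rate = 2 × 57.08 kHz = 114.16 kHz.

114.16 kHz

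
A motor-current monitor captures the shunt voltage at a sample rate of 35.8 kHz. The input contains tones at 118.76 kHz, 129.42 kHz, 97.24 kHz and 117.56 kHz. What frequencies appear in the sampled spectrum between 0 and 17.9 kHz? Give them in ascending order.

10.16 kHz, 11.36 kHz, 13.78 kHz

fs/2 = 17.9 kHz.
118.76 kHz mod fs = 11.36 kHz.
11.36 kHz ≤ fs/2 = 17.9 kHz, appears at 11.36 kHz.
129.42 kHz mod fs = 22.02 kHz.
22.02 kHz > fs/2 = 17.9 kHz, folds to fs − 22.02 kHz = 13.78 kHz.
97.24 kHz mod fs = 25.64 kHz.
25.64 kHz > fs/2 = 17.9 kHz, folds to fs − 25.64 kHz = 10.16 kHz.
117.56 kHz mod fs = 10.16 kHz.
10.16 kHz ≤ fs/2 = 17.9 kHz, appears at 10.16 kHz.
Distinct values: {10.16 kHz, 11.36 kHz, 13.78 kHz}.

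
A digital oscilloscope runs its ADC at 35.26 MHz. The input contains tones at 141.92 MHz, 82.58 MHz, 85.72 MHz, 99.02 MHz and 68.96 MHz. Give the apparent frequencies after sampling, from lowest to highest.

fs/2 = 17.63 MHz.
141.92 MHz mod fs = 0.88 MHz.
0.88 MHz ≤ fs/2 = 17.63 MHz, appears at 0.88 MHz.
82.58 MHz mod fs = 12.06 MHz.
12.06 MHz ≤ fs/2 = 17.63 MHz, appears at 12.06 MHz.
85.72 MHz mod fs = 15.2 MHz.
15.2 MHz ≤ fs/2 = 17.63 MHz, appears at 15.2 MHz.
99.02 MHz mod fs = 28.5 MHz.
28.5 MHz > fs/2 = 17.63 MHz, folds to fs − 28.5 MHz = 6.76 MHz.
68.96 MHz mod fs = 33.7 MHz.
33.7 MHz > fs/2 = 17.63 MHz, folds to fs − 33.7 MHz = 1.56 MHz.
Distinct values: {0.88 MHz, 1.56 MHz, 6.76 MHz, 12.06 MHz, 15.2 MHz}.

0.88 MHz, 1.56 MHz, 6.76 MHz, 12.06 MHz, 15.2 MHz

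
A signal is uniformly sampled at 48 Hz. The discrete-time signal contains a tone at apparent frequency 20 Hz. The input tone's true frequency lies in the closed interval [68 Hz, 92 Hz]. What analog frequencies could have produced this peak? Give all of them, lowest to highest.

Frequencies that alias to 20 Hz are k·fs ± 20 Hz for integer k ≥ 0.
k=0: 20 Hz.
k=1: 28 Hz, 68 Hz.
k=2: 76 Hz, 116 Hz.
k=3: 124 Hz, 164 Hz.
Within [68 Hz, 92 Hz]: 68 Hz, 76 Hz.

68 Hz, 76 Hz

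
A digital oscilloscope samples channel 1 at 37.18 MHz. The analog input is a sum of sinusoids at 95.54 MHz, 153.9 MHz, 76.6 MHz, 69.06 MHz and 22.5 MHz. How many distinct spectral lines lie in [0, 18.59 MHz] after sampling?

5

fs/2 = 18.59 MHz.
95.54 MHz mod fs = 21.18 MHz.
21.18 MHz > fs/2 = 18.59 MHz, folds to fs − 21.18 MHz = 16 MHz.
153.9 MHz mod fs = 5.18 MHz.
5.18 MHz ≤ fs/2 = 18.59 MHz, appears at 5.18 MHz.
76.6 MHz mod fs = 2.24 MHz.
2.24 MHz ≤ fs/2 = 18.59 MHz, appears at 2.24 MHz.
69.06 MHz mod fs = 31.88 MHz.
31.88 MHz > fs/2 = 18.59 MHz, folds to fs − 31.88 MHz = 5.3 MHz.
22.5 MHz > fs/2 = 18.59 MHz, folds to fs − 22.5 MHz = 14.68 MHz.
Distinct values: {2.24 MHz, 5.18 MHz, 5.3 MHz, 14.68 MHz, 16 MHz} → 5.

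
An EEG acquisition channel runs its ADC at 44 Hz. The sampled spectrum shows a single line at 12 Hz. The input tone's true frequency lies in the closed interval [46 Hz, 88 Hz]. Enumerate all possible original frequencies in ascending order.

56 Hz, 76 Hz

Frequencies that alias to 12 Hz are k·fs ± 12 Hz for integer k ≥ 0.
k=0: 12 Hz.
k=1: 32 Hz, 56 Hz.
k=2: 76 Hz, 100 Hz.
k=3: 120 Hz, 144 Hz.
Within [46 Hz, 88 Hz]: 56 Hz, 76 Hz.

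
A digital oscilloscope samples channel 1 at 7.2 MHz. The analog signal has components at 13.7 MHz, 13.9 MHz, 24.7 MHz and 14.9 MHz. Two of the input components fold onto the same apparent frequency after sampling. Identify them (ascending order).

fs/2 = 3.6 MHz.
13.7 MHz mod fs = 6.5 MHz.
6.5 MHz > fs/2 = 3.6 MHz, folds to fs − 6.5 MHz = 0.7 MHz.
13.9 MHz mod fs = 6.7 MHz.
6.7 MHz > fs/2 = 3.6 MHz, folds to fs − 6.7 MHz = 0.5 MHz.
24.7 MHz mod fs = 3.1 MHz.
3.1 MHz ≤ fs/2 = 3.6 MHz, appears at 3.1 MHz.
14.9 MHz mod fs = 0.5 MHz.
0.5 MHz ≤ fs/2 = 3.6 MHz, appears at 0.5 MHz.
13.9 MHz and 14.9 MHz both map to 0.5 MHz.

13.9 MHz, 14.9 MHz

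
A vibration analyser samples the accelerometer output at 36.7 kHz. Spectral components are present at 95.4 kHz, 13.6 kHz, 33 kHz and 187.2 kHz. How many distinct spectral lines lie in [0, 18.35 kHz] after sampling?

3

fs/2 = 18.35 kHz.
95.4 kHz mod fs = 22 kHz.
22 kHz > fs/2 = 18.35 kHz, folds to fs − 22 kHz = 14.7 kHz.
13.6 kHz ≤ fs/2 = 18.35 kHz, passes unchanged.
33 kHz > fs/2 = 18.35 kHz, folds to fs − 33 kHz = 3.7 kHz.
187.2 kHz mod fs = 3.7 kHz.
3.7 kHz ≤ fs/2 = 18.35 kHz, appears at 3.7 kHz.
Distinct values: {3.7 kHz, 13.6 kHz, 14.7 kHz} → 3.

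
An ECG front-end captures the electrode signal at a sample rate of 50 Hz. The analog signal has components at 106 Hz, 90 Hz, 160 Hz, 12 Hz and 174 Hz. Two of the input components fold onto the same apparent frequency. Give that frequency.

fs/2 = 25 Hz.
106 Hz mod fs = 6 Hz.
6 Hz ≤ fs/2 = 25 Hz, appears at 6 Hz.
90 Hz mod fs = 40 Hz.
40 Hz > fs/2 = 25 Hz, folds to fs − 40 Hz = 10 Hz.
160 Hz mod fs = 10 Hz.
10 Hz ≤ fs/2 = 25 Hz, appears at 10 Hz.
12 Hz ≤ fs/2 = 25 Hz, passes unchanged.
174 Hz mod fs = 24 Hz.
24 Hz ≤ fs/2 = 25 Hz, appears at 24 Hz.
90 Hz and 160 Hz both map to 10 Hz.

10 Hz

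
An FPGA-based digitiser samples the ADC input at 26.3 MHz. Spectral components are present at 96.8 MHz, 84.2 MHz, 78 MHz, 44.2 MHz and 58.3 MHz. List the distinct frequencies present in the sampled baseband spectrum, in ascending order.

0.9 MHz, 5.3 MHz, 5.7 MHz, 8.4 MHz

fs/2 = 13.15 MHz.
96.8 MHz mod fs = 17.9 MHz.
17.9 MHz > fs/2 = 13.15 MHz, folds to fs − 17.9 MHz = 8.4 MHz.
84.2 MHz mod fs = 5.3 MHz.
5.3 MHz ≤ fs/2 = 13.15 MHz, appears at 5.3 MHz.
78 MHz mod fs = 25.4 MHz.
25.4 MHz > fs/2 = 13.15 MHz, folds to fs − 25.4 MHz = 0.9 MHz.
44.2 MHz mod fs = 17.9 MHz.
17.9 MHz > fs/2 = 13.15 MHz, folds to fs − 17.9 MHz = 8.4 MHz.
58.3 MHz mod fs = 5.7 MHz.
5.7 MHz ≤ fs/2 = 13.15 MHz, appears at 5.7 MHz.
Distinct values: {0.9 MHz, 5.3 MHz, 5.7 MHz, 8.4 MHz}.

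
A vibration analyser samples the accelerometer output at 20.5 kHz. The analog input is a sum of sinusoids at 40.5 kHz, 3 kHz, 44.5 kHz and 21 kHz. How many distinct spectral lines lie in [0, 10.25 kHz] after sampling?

fs/2 = 10.25 kHz.
40.5 kHz mod fs = 20 kHz.
20 kHz > fs/2 = 10.25 kHz, folds to fs − 20 kHz = 0.5 kHz.
3 kHz ≤ fs/2 = 10.25 kHz, passes unchanged.
44.5 kHz mod fs = 3.5 kHz.
3.5 kHz ≤ fs/2 = 10.25 kHz, appears at 3.5 kHz.
21 kHz mod fs = 0.5 kHz.
0.5 kHz ≤ fs/2 = 10.25 kHz, appears at 0.5 kHz.
Distinct values: {0.5 kHz, 3 kHz, 3.5 kHz} → 3.

3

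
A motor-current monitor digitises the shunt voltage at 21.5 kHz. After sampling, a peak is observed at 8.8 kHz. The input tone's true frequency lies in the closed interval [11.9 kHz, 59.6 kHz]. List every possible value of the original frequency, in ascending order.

12.7 kHz, 30.3 kHz, 34.2 kHz, 51.8 kHz, 55.7 kHz

Frequencies that alias to 8.8 kHz are k·fs ± 8.8 kHz for integer k ≥ 0.
k=0: 8.8 kHz.
k=1: 12.7 kHz, 30.3 kHz.
k=2: 34.2 kHz, 51.8 kHz.
k=3: 55.7 kHz, 73.3 kHz.
k=4: 77.2 kHz, 94.8 kHz.
Within [11.9 kHz, 59.6 kHz]: 12.7 kHz, 30.3 kHz, 34.2 kHz, 51.8 kHz, 55.7 kHz.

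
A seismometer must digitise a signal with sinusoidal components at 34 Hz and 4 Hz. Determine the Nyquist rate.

68 Hz

Highest-frequency component: 34 Hz.
Nyquist rate = 2 × 34 Hz = 68 Hz.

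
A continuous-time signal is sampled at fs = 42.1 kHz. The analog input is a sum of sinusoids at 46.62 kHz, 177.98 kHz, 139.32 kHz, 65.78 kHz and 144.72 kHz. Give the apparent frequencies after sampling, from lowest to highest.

4.52 kHz, 9.58 kHz, 13.02 kHz, 18.42 kHz

fs/2 = 21.05 kHz.
46.62 kHz mod fs = 4.52 kHz.
4.52 kHz ≤ fs/2 = 21.05 kHz, appears at 4.52 kHz.
177.98 kHz mod fs = 9.58 kHz.
9.58 kHz ≤ fs/2 = 21.05 kHz, appears at 9.58 kHz.
139.32 kHz mod fs = 13.02 kHz.
13.02 kHz ≤ fs/2 = 21.05 kHz, appears at 13.02 kHz.
65.78 kHz mod fs = 23.68 kHz.
23.68 kHz > fs/2 = 21.05 kHz, folds to fs − 23.68 kHz = 18.42 kHz.
144.72 kHz mod fs = 18.42 kHz.
18.42 kHz ≤ fs/2 = 21.05 kHz, appears at 18.42 kHz.
Distinct values: {4.52 kHz, 9.58 kHz, 13.02 kHz, 18.42 kHz}.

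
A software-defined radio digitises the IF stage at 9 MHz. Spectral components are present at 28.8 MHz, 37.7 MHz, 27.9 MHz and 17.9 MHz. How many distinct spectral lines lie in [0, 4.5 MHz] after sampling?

fs/2 = 4.5 MHz.
28.8 MHz mod fs = 1.8 MHz.
1.8 MHz ≤ fs/2 = 4.5 MHz, appears at 1.8 MHz.
37.7 MHz mod fs = 1.7 MHz.
1.7 MHz ≤ fs/2 = 4.5 MHz, appears at 1.7 MHz.
27.9 MHz mod fs = 0.9 MHz.
0.9 MHz ≤ fs/2 = 4.5 MHz, appears at 0.9 MHz.
17.9 MHz mod fs = 8.9 MHz.
8.9 MHz > fs/2 = 4.5 MHz, folds to fs − 8.9 MHz = 0.1 MHz.
Distinct values: {0.1 MHz, 0.9 MHz, 1.7 MHz, 1.8 MHz} → 4.

4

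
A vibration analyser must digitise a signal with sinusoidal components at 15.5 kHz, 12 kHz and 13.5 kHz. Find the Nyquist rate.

Highest-frequency component: 15.5 kHz.
Nyquist rate = 2 × 15.5 kHz = 31 kHz.

31 kHz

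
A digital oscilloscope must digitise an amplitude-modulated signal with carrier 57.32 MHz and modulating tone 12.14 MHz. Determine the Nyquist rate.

138.92 MHz

AM sidebands sit at fc ± fm = 45.18 MHz and 69.46 MHz.
Highest-frequency component: 69.46 MHz.
Nyquist rate = 2 × 69.46 MHz = 138.92 MHz.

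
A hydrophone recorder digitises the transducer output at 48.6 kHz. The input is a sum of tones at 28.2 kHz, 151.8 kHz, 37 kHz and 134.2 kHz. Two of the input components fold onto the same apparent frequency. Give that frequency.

fs/2 = 24.3 kHz.
28.2 kHz > fs/2 = 24.3 kHz, folds to fs − 28.2 kHz = 20.4 kHz.
151.8 kHz mod fs = 6 kHz.
6 kHz ≤ fs/2 = 24.3 kHz, appears at 6 kHz.
37 kHz > fs/2 = 24.3 kHz, folds to fs − 37 kHz = 11.6 kHz.
134.2 kHz mod fs = 37 kHz.
37 kHz > fs/2 = 24.3 kHz, folds to fs − 37 kHz = 11.6 kHz.
37 kHz and 134.2 kHz both map to 11.6 kHz.

11.6 kHz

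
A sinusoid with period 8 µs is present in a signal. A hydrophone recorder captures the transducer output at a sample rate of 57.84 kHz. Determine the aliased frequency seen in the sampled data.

9.32 kHz

T = 8 µs → f = 1/T = 125 kHz.
125 kHz mod fs = 9.32 kHz.
9.32 kHz ≤ fs/2 = 28.92 kHz, appears at 9.32 kHz.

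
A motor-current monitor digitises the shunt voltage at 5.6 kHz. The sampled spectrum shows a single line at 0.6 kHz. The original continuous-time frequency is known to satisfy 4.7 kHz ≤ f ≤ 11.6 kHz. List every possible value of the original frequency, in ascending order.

5 kHz, 6.2 kHz, 10.6 kHz

Frequencies that alias to 0.6 kHz are k·fs ± 0.6 kHz for integer k ≥ 0.
k=0: 0.6 kHz.
k=1: 5 kHz, 6.2 kHz.
k=2: 10.6 kHz, 11.8 kHz.
k=3: 16.2 kHz, 17.4 kHz.
Within [4.7 kHz, 11.6 kHz]: 5 kHz, 6.2 kHz, 10.6 kHz.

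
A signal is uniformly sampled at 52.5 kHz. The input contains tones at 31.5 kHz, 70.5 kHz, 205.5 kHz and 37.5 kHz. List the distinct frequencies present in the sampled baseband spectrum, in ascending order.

fs/2 = 26.25 kHz.
31.5 kHz > fs/2 = 26.25 kHz, folds to fs − 31.5 kHz = 21 kHz.
70.5 kHz mod fs = 18 kHz.
18 kHz ≤ fs/2 = 26.25 kHz, appears at 18 kHz.
205.5 kHz mod fs = 48 kHz.
48 kHz > fs/2 = 26.25 kHz, folds to fs − 48 kHz = 4.5 kHz.
37.5 kHz > fs/2 = 26.25 kHz, folds to fs − 37.5 kHz = 15 kHz.
Distinct values: {4.5 kHz, 15 kHz, 18 kHz, 21 kHz}.

4.5 kHz, 15 kHz, 18 kHz, 21 kHz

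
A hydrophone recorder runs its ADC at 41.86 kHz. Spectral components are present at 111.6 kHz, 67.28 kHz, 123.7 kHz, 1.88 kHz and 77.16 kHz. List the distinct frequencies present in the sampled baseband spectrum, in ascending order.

1.88 kHz, 6.56 kHz, 13.98 kHz, 16.44 kHz

fs/2 = 20.93 kHz.
111.6 kHz mod fs = 27.88 kHz.
27.88 kHz > fs/2 = 20.93 kHz, folds to fs − 27.88 kHz = 13.98 kHz.
67.28 kHz mod fs = 25.42 kHz.
25.42 kHz > fs/2 = 20.93 kHz, folds to fs − 25.42 kHz = 16.44 kHz.
123.7 kHz mod fs = 39.98 kHz.
39.98 kHz > fs/2 = 20.93 kHz, folds to fs − 39.98 kHz = 1.88 kHz.
1.88 kHz ≤ fs/2 = 20.93 kHz, passes unchanged.
77.16 kHz mod fs = 35.3 kHz.
35.3 kHz > fs/2 = 20.93 kHz, folds to fs − 35.3 kHz = 6.56 kHz.
Distinct values: {1.88 kHz, 6.56 kHz, 13.98 kHz, 16.44 kHz}.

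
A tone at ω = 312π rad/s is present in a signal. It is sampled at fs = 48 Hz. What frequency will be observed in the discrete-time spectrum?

12 Hz

ω = 312π rad/s → f = ω/(2π) = 156 Hz.
156 Hz mod fs = 12 Hz.
12 Hz ≤ fs/2 = 24 Hz, appears at 12 Hz.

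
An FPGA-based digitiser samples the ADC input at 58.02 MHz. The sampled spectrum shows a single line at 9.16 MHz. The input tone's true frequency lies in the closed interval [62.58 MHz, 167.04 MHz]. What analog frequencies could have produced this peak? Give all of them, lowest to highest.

67.18 MHz, 106.88 MHz, 125.2 MHz, 164.9 MHz

Frequencies that alias to 9.16 MHz are k·fs ± 9.16 MHz for integer k ≥ 0.
k=0: 9.16 MHz.
k=1: 48.86 MHz, 67.18 MHz.
k=2: 106.88 MHz, 125.2 MHz.
k=3: 164.9 MHz, 183.22 MHz.
k=4: 222.92 MHz, 241.24 MHz.
Within [62.58 MHz, 167.04 MHz]: 67.18 MHz, 106.88 MHz, 125.2 MHz, 164.9 MHz.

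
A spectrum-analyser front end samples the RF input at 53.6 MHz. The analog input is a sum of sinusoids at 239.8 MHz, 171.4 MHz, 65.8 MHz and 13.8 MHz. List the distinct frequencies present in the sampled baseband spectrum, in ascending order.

10.6 MHz, 12.2 MHz, 13.8 MHz, 25.4 MHz

fs/2 = 26.8 MHz.
239.8 MHz mod fs = 25.4 MHz.
25.4 MHz ≤ fs/2 = 26.8 MHz, appears at 25.4 MHz.
171.4 MHz mod fs = 10.6 MHz.
10.6 MHz ≤ fs/2 = 26.8 MHz, appears at 10.6 MHz.
65.8 MHz mod fs = 12.2 MHz.
12.2 MHz ≤ fs/2 = 26.8 MHz, appears at 12.2 MHz.
13.8 MHz ≤ fs/2 = 26.8 MHz, passes unchanged.
Distinct values: {10.6 MHz, 12.2 MHz, 13.8 MHz, 25.4 MHz}.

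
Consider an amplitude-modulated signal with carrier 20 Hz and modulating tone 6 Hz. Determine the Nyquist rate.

52 Hz

AM sidebands sit at fc ± fm = 14 Hz and 26 Hz.
Highest-frequency component: 26 Hz.
Nyquist rate = 2 × 26 Hz = 52 Hz.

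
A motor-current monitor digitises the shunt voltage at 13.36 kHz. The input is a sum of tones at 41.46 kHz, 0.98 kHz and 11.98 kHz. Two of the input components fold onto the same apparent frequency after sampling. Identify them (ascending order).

11.98 kHz, 41.46 kHz

fs/2 = 6.68 kHz.
41.46 kHz mod fs = 1.38 kHz.
1.38 kHz ≤ fs/2 = 6.68 kHz, appears at 1.38 kHz.
0.98 kHz ≤ fs/2 = 6.68 kHz, passes unchanged.
11.98 kHz > fs/2 = 6.68 kHz, folds to fs − 11.98 kHz = 1.38 kHz.
11.98 kHz and 41.46 kHz both map to 1.38 kHz.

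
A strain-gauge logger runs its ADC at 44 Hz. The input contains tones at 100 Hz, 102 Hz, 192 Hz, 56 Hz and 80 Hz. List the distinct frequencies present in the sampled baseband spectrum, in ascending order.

8 Hz, 12 Hz, 14 Hz, 16 Hz

fs/2 = 22 Hz.
100 Hz mod fs = 12 Hz.
12 Hz ≤ fs/2 = 22 Hz, appears at 12 Hz.
102 Hz mod fs = 14 Hz.
14 Hz ≤ fs/2 = 22 Hz, appears at 14 Hz.
192 Hz mod fs = 16 Hz.
16 Hz ≤ fs/2 = 22 Hz, appears at 16 Hz.
56 Hz mod fs = 12 Hz.
12 Hz ≤ fs/2 = 22 Hz, appears at 12 Hz.
80 Hz mod fs = 36 Hz.
36 Hz > fs/2 = 22 Hz, folds to fs − 36 Hz = 8 Hz.
Distinct values: {8 Hz, 12 Hz, 14 Hz, 16 Hz}.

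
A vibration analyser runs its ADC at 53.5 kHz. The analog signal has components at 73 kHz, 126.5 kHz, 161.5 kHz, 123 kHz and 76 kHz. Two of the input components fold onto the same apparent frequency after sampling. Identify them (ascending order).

73 kHz, 126.5 kHz

fs/2 = 26.75 kHz.
73 kHz mod fs = 19.5 kHz.
19.5 kHz ≤ fs/2 = 26.75 kHz, appears at 19.5 kHz.
126.5 kHz mod fs = 19.5 kHz.
19.5 kHz ≤ fs/2 = 26.75 kHz, appears at 19.5 kHz.
161.5 kHz mod fs = 1 kHz.
1 kHz ≤ fs/2 = 26.75 kHz, appears at 1 kHz.
123 kHz mod fs = 16 kHz.
16 kHz ≤ fs/2 = 26.75 kHz, appears at 16 kHz.
76 kHz mod fs = 22.5 kHz.
22.5 kHz ≤ fs/2 = 26.75 kHz, appears at 22.5 kHz.
73 kHz and 126.5 kHz both map to 19.5 kHz.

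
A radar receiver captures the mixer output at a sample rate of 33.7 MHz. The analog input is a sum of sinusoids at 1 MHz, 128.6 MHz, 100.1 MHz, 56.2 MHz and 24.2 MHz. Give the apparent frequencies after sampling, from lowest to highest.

1 MHz, 6.2 MHz, 9.5 MHz, 11.2 MHz

fs/2 = 16.85 MHz.
1 MHz ≤ fs/2 = 16.85 MHz, passes unchanged.
128.6 MHz mod fs = 27.5 MHz.
27.5 MHz > fs/2 = 16.85 MHz, folds to fs − 27.5 MHz = 6.2 MHz.
100.1 MHz mod fs = 32.7 MHz.
32.7 MHz > fs/2 = 16.85 MHz, folds to fs − 32.7 MHz = 1 MHz.
56.2 MHz mod fs = 22.5 MHz.
22.5 MHz > fs/2 = 16.85 MHz, folds to fs − 22.5 MHz = 11.2 MHz.
24.2 MHz > fs/2 = 16.85 MHz, folds to fs − 24.2 MHz = 9.5 MHz.
Distinct values: {1 MHz, 6.2 MHz, 9.5 MHz, 11.2 MHz}.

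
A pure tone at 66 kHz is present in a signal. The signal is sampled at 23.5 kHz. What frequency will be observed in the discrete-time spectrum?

4.5 kHz

66 kHz mod fs = 19 kHz.
19 kHz > fs/2 = 11.75 kHz, folds to fs − 19 kHz = 4.5 kHz.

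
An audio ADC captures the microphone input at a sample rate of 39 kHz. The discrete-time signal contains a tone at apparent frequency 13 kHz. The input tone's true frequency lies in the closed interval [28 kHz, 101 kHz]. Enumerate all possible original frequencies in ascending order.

52 kHz, 65 kHz, 91 kHz

Frequencies that alias to 13 kHz are k·fs ± 13 kHz for integer k ≥ 0.
k=0: 13 kHz.
k=1: 26 kHz, 52 kHz.
k=2: 65 kHz, 91 kHz.
k=3: 104 kHz, 130 kHz.
Within [28 kHz, 101 kHz]: 52 kHz, 65 kHz, 91 kHz.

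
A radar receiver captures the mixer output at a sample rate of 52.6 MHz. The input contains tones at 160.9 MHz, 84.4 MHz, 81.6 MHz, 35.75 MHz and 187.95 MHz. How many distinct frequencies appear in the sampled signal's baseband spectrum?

5

fs/2 = 26.3 MHz.
160.9 MHz mod fs = 3.1 MHz.
3.1 MHz ≤ fs/2 = 26.3 MHz, appears at 3.1 MHz.
84.4 MHz mod fs = 31.8 MHz.
31.8 MHz > fs/2 = 26.3 MHz, folds to fs − 31.8 MHz = 20.8 MHz.
81.6 MHz mod fs = 29 MHz.
29 MHz > fs/2 = 26.3 MHz, folds to fs − 29 MHz = 23.6 MHz.
35.75 MHz > fs/2 = 26.3 MHz, folds to fs − 35.75 MHz = 16.85 MHz.
187.95 MHz mod fs = 30.15 MHz.
30.15 MHz > fs/2 = 26.3 MHz, folds to fs − 30.15 MHz = 22.45 MHz.
Distinct values: {3.1 MHz, 16.85 MHz, 20.8 MHz, 22.45 MHz, 23.6 MHz} → 5.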